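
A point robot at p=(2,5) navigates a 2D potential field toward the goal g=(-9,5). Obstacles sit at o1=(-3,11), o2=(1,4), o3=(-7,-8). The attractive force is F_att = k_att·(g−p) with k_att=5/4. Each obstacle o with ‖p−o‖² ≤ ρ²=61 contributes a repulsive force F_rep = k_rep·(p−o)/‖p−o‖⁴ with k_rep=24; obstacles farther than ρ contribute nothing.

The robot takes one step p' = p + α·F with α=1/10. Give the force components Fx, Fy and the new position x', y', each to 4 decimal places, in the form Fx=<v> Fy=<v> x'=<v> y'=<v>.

F_att = 5/4·(g−p) = 5/4·(-11,0) = (-13.7500,0.0000)
o1: d²=61 ≤ ρ²=61; F_rep = 24·(5,-6)/61² = (0.0322,-0.0387)
o2: d²=2 ≤ ρ²=61; F_rep = 24·(1,1)/2² = (6.0000,6.0000)
o3: d²=250 > ρ²=61 → inactive
F = F_att + ΣF_rep = (-7.7178,5.9613)
p' = p + 1/10·F = (1.2282,5.5961)

Fx=-7.7178 Fy=5.9613 x'=1.2282 y'=5.5961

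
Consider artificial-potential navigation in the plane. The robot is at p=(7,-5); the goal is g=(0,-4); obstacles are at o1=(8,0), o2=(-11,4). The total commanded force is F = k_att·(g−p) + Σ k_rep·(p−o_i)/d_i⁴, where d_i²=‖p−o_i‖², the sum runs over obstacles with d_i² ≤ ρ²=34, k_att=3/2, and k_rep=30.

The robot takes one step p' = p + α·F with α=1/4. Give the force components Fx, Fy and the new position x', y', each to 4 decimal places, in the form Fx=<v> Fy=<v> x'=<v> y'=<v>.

Fx=-10.5444 Fy=1.2781 x'=4.3639 y'=-4.6805

F_att = 3/2·(g−p) = 3/2·(-7,1) = (-10.5000,1.5000)
o1: d²=26 ≤ ρ²=34; F_rep = 30·(-1,-5)/26² = (-0.0444,-0.2219)
o2: d²=405 > ρ²=34 → inactive
F = F_att + ΣF_rep = (-10.5444,1.2781)
p' = p + 1/4·F = (4.3639,-4.6805)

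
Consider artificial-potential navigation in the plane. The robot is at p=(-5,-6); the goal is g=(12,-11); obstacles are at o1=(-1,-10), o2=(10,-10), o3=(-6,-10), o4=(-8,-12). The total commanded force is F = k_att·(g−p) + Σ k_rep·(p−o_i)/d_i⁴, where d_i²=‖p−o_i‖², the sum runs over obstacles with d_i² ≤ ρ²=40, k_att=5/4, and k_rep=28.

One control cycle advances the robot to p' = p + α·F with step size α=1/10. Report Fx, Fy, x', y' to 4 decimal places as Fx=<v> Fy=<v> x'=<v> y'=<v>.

Fx=21.2375 Fy=-5.7531 x'=-2.8762 y'=-6.5753

F_att = 5/4·(g−p) = 5/4·(17,-5) = (21.2500,-6.2500)
o1: d²=32 ≤ ρ²=40; F_rep = 28·(-4,4)/32² = (-0.1094,0.1094)
o2: d²=241 > ρ²=40 → inactive
o3: d²=17 ≤ ρ²=40; F_rep = 28·(1,4)/17² = (0.0969,0.3875)
o4: d²=45 > ρ²=40 → inactive
F = F_att + ΣF_rep = (21.2375,-5.7531)
p' = p + 1/10·F = (-2.8762,-6.5753)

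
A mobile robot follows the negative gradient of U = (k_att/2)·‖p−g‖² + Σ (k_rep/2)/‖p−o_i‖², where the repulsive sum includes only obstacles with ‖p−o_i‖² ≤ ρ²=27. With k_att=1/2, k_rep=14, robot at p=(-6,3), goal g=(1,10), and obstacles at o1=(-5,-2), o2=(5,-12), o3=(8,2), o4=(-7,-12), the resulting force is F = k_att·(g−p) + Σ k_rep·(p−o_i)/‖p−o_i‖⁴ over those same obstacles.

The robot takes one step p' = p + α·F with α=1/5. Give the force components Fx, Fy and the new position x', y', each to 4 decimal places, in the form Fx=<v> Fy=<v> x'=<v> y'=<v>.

F_att = 1/2·(g−p) = 1/2·(7,7) = (3.5000,3.5000)
o1: d²=26 ≤ ρ²=27; F_rep = 14·(-1,5)/26² = (-0.0207,0.1036)
o2: d²=346 > ρ²=27 → inactive
o3: d²=197 > ρ²=27 → inactive
o4: d²=226 > ρ²=27 → inactive
F = F_att + ΣF_rep = (3.4793,3.6036)
p' = p + 1/5·F = (-5.3041,3.7207)

Fx=3.4793 Fy=3.6036 x'=-5.3041 y'=3.7207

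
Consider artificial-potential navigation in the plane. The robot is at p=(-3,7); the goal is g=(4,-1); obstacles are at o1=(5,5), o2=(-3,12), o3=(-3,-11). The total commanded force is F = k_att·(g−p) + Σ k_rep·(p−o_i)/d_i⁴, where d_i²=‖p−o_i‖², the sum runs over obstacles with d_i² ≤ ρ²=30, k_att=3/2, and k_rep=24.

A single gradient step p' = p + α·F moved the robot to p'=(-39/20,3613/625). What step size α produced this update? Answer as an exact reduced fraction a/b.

α = 1/10

F_att = 3/2·(g−p) = 3/2·(7,-8) = (10.5000,-12.0000)
o1: d²=68 > ρ²=30 → inactive
o2: d²=25 ≤ ρ²=30; F_rep = 24·(0,-5)/25² = (0.0000,-0.1920)
o3: d²=324 > ρ²=30 → inactive
F = F_att + ΣF_rep = (10.5000,-12.1920)
Δp = p'−p = (1.0500,-1.2192); α = Δx/Fx = (21/20) / (21/2) = 1/10
check: Δy/Fy = (-762/625) / (-1524/125) = 1/10 ✓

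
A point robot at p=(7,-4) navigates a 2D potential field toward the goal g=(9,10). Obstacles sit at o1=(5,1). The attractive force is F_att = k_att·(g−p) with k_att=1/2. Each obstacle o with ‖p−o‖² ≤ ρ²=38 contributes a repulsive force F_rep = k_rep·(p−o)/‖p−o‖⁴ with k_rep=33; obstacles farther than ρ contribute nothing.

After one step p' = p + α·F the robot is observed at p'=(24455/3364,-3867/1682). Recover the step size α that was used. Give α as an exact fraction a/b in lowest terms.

α = 1/4

F_att = 1/2·(g−p) = 1/2·(2,14) = (1.0000,7.0000)
o1: d²=29 ≤ ρ²=38; F_rep = 33·(2,-5)/29² = (0.0785,-0.1962)
F = F_att + ΣF_rep = (1.0785,6.8038)
Δp = p'−p = (0.2696,1.7010); α = Δx/Fx = (907/3364) / (907/841) = 1/4
check: Δy/Fy = (2861/1682) / (5722/841) = 1/4 ✓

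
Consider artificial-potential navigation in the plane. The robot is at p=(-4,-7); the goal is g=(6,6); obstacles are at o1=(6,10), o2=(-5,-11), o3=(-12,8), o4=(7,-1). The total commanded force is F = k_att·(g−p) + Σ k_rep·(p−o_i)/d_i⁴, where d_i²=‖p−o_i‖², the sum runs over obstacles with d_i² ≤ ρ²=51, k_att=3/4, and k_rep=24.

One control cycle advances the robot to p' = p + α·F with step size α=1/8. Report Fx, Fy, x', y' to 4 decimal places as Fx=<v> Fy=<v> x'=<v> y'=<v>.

F_att = 3/4·(g−p) = 3/4·(10,13) = (7.5000,9.7500)
o1: d²=389 > ρ²=51 → inactive
o2: d²=17 ≤ ρ²=51; F_rep = 24·(1,4)/17² = (0.0830,0.3322)
o3: d²=289 > ρ²=51 → inactive
o4: d²=157 > ρ²=51 → inactive
F = F_att + ΣF_rep = (7.5830,10.0822)
p' = p + 1/8·F = (-3.0521,-5.7397)

Fx=7.5830 Fy=10.0822 x'=-3.0521 y'=-5.7397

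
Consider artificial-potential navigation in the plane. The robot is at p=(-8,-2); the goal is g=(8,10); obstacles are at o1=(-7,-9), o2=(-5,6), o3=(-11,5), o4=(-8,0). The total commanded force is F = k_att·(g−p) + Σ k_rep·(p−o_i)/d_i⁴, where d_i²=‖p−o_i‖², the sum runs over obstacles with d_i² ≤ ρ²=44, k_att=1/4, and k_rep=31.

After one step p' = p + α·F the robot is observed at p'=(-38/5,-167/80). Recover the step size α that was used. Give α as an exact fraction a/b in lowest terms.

F_att = 1/4·(g−p) = 1/4·(16,12) = (4.0000,3.0000)
o1: d²=50 > ρ²=44 → inactive
o2: d²=73 > ρ²=44 → inactive
o3: d²=58 > ρ²=44 → inactive
o4: d²=4 ≤ ρ²=44; F_rep = 31·(0,-2)/4² = (0.0000,-3.8750)
F = F_att + ΣF_rep = (4.0000,-0.8750)
Δp = p'−p = (0.4000,-0.0875); α = Δx/Fx = (2/5) / (4) = 1/10
check: Δy/Fy = (-7/80) / (-7/8) = 1/10 ✓

α = 1/10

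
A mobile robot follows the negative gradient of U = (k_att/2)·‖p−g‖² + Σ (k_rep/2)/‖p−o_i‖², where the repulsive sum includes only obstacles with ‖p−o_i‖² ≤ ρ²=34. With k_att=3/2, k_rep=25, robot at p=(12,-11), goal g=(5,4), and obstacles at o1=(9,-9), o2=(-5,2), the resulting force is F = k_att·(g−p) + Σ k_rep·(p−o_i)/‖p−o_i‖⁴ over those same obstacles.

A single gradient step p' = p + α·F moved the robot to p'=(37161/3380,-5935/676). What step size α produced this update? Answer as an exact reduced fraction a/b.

α = 1/10

F_att = 3/2·(g−p) = 3/2·(-7,15) = (-10.5000,22.5000)
o1: d²=13 ≤ ρ²=34; F_rep = 25·(3,-2)/13² = (0.4438,-0.2959)
o2: d²=458 > ρ²=34 → inactive
F = F_att + ΣF_rep = (-10.0562,22.2041)
Δp = p'−p = (-1.0056,2.2204); α = Δx/Fx = (-3399/3380) / (-3399/338) = 1/10
check: Δy/Fy = (1501/676) / (7505/338) = 1/10 ✓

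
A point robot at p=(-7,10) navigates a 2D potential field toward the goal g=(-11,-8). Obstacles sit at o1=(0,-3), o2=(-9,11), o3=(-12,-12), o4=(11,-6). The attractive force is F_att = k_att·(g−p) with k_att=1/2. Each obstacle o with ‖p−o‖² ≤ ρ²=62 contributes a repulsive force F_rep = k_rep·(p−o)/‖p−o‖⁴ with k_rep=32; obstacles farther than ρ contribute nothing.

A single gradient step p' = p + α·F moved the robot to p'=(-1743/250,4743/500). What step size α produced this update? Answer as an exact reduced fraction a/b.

F_att = 1/2·(g−p) = 1/2·(-4,-18) = (-2.0000,-9.0000)
o1: d²=218 > ρ²=62 → inactive
o2: d²=5 ≤ ρ²=62; F_rep = 32·(2,-1)/5² = (2.5600,-1.2800)
o3: d²=509 > ρ²=62 → inactive
o4: d²=580 > ρ²=62 → inactive
F = F_att + ΣF_rep = (0.5600,-10.2800)
Δp = p'−p = (0.0280,-0.5140); α = Δx/Fx = (7/250) / (14/25) = 1/20
check: Δy/Fy = (-257/500) / (-257/25) = 1/20 ✓

α = 1/20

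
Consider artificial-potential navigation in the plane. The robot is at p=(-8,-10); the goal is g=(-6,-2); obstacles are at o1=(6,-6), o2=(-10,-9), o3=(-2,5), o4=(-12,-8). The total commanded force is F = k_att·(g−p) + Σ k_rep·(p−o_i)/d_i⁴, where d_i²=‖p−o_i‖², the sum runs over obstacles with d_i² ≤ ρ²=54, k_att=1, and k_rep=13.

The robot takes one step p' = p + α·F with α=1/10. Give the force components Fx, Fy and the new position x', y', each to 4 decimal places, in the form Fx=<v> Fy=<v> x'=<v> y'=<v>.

Fx=3.1700 Fy=7.4150 x'=-7.6830 y'=-9.2585

F_att = 1·(g−p) = 1·(2,8) = (2.0000,8.0000)
o1: d²=212 > ρ²=54 → inactive
o2: d²=5 ≤ ρ²=54; F_rep = 13·(2,-1)/5² = (1.0400,-0.5200)
o3: d²=261 > ρ²=54 → inactive
o4: d²=20 ≤ ρ²=54; F_rep = 13·(4,-2)/20² = (0.1300,-0.0650)
F = F_att + ΣF_rep = (3.1700,7.4150)
p' = p + 1/10·F = (-7.6830,-9.2585)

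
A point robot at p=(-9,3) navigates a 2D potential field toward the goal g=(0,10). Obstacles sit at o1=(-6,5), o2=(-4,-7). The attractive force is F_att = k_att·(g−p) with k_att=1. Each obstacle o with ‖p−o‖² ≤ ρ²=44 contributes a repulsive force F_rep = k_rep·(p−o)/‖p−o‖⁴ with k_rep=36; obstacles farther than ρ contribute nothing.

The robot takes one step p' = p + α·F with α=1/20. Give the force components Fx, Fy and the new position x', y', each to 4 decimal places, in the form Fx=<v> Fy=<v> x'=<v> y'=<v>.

F_att = 1·(g−p) = 1·(9,7) = (9.0000,7.0000)
o1: d²=13 ≤ ρ²=44; F_rep = 36·(-3,-2)/13² = (-0.6391,-0.4260)
o2: d²=125 > ρ²=44 → inactive
F = F_att + ΣF_rep = (8.3609,6.5740)
p' = p + 1/20·F = (-8.5820,3.3287)

Fx=8.3609 Fy=6.5740 x'=-8.5820 y'=3.3287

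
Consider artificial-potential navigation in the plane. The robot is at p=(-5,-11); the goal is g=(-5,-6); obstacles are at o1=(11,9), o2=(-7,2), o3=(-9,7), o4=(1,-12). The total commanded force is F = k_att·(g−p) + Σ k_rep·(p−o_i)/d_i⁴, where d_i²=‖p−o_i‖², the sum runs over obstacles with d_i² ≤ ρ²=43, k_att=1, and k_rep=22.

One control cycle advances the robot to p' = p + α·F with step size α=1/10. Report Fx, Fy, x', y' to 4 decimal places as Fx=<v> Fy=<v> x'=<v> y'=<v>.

Fx=-0.0964 Fy=5.0161 x'=-5.0096 y'=-10.4984

F_att = 1·(g−p) = 1·(0,5) = (0.0000,5.0000)
o1: d²=656 > ρ²=43 → inactive
o2: d²=173 > ρ²=43 → inactive
o3: d²=340 > ρ²=43 → inactive
o4: d²=37 ≤ ρ²=43; F_rep = 22·(-6,1)/37² = (-0.0964,0.0161)
F = F_att + ΣF_rep = (-0.0964,5.0161)
p' = p + 1/10·F = (-5.0096,-10.4984)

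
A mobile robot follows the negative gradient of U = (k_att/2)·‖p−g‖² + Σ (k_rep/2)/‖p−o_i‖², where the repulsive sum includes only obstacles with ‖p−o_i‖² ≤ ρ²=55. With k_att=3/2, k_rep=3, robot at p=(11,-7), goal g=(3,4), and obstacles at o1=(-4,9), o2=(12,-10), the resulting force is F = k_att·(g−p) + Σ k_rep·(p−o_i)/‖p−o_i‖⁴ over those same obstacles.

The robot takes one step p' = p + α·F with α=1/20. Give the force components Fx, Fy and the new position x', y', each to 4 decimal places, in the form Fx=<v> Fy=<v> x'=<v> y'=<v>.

F_att = 3/2·(g−p) = 3/2·(-8,11) = (-12.0000,16.5000)
o1: d²=481 > ρ²=55 → inactive
o2: d²=10 ≤ ρ²=55; F_rep = 3·(-1,3)/10² = (-0.0300,0.0900)
F = F_att + ΣF_rep = (-12.0300,16.5900)
p' = p + 1/20·F = (10.3985,-6.1705)

Fx=-12.0300 Fy=16.5900 x'=10.3985 y'=-6.1705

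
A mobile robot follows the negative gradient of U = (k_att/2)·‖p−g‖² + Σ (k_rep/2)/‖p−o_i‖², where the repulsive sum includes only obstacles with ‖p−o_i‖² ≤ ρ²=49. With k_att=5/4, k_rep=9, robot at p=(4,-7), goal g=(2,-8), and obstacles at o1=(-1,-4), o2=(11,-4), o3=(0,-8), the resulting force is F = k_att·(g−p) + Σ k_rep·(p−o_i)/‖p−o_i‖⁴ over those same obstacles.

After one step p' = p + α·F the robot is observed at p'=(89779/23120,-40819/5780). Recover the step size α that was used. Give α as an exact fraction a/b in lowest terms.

α = 1/20

F_att = 5/4·(g−p) = 5/4·(-2,-1) = (-2.5000,-1.2500)
o1: d²=34 ≤ ρ²=49; F_rep = 9·(5,-3)/34² = (0.0389,-0.0234)
o2: d²=58 > ρ²=49 → inactive
o3: d²=17 ≤ ρ²=49; F_rep = 9·(4,1)/17² = (0.1246,0.0311)
F = F_att + ΣF_rep = (-2.3365,-1.2422)
Δp = p'−p = (-0.1168,-0.0621); α = Δx/Fx = (-2701/23120) / (-2701/1156) = 1/20
check: Δy/Fy = (-359/5780) / (-359/289) = 1/20 ✓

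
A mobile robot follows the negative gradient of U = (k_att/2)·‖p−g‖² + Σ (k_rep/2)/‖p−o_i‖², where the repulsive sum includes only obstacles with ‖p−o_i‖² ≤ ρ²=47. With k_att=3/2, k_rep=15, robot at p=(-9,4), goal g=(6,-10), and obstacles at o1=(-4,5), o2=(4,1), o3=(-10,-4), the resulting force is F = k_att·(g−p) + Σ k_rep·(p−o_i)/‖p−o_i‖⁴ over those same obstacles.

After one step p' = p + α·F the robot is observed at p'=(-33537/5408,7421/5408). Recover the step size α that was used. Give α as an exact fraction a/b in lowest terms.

F_att = 3/2·(g−p) = 3/2·(15,-14) = (22.5000,-21.0000)
o1: d²=26 ≤ ρ²=47; F_rep = 15·(-5,-1)/26² = (-0.1109,-0.0222)
o2: d²=178 > ρ²=47 → inactive
o3: d²=65 > ρ²=47 → inactive
F = F_att + ΣF_rep = (22.3891,-21.0222)
Δp = p'−p = (2.7986,-2.6278); α = Δx/Fx = (15135/5408) / (15135/676) = 1/8
check: Δy/Fy = (-14211/5408) / (-14211/676) = 1/8 ✓

α = 1/8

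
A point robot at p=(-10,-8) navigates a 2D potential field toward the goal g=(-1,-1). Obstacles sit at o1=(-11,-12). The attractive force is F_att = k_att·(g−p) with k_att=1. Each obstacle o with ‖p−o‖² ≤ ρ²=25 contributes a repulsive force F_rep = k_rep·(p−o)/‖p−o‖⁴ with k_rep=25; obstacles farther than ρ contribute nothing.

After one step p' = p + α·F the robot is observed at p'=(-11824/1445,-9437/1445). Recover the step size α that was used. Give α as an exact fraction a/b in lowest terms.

F_att = 1·(g−p) = 1·(9,7) = (9.0000,7.0000)
o1: d²=17 ≤ ρ²=25; F_rep = 25·(1,4)/17² = (0.0865,0.3460)
F = F_att + ΣF_rep = (9.0865,7.3460)
Δp = p'−p = (1.8173,1.4692); α = Δx/Fx = (2626/1445) / (2626/289) = 1/5
check: Δy/Fy = (2123/1445) / (2123/289) = 1/5 ✓

α = 1/5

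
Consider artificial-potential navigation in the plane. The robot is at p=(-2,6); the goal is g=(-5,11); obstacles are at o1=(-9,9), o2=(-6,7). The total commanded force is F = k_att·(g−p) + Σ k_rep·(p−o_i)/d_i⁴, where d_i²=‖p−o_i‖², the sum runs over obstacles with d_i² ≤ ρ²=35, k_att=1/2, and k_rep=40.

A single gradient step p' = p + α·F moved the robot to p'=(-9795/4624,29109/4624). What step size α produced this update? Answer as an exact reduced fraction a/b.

α = 1/8

F_att = 1/2·(g−p) = 1/2·(-3,5) = (-1.5000,2.5000)
o1: d²=58 > ρ²=35 → inactive
o2: d²=17 ≤ ρ²=35; F_rep = 40·(4,-1)/17² = (0.5536,-0.1384)
F = F_att + ΣF_rep = (-0.9464,2.3616)
Δp = p'−p = (-0.1183,0.2952); α = Δx/Fx = (-547/4624) / (-547/578) = 1/8
check: Δy/Fy = (1365/4624) / (1365/578) = 1/8 ✓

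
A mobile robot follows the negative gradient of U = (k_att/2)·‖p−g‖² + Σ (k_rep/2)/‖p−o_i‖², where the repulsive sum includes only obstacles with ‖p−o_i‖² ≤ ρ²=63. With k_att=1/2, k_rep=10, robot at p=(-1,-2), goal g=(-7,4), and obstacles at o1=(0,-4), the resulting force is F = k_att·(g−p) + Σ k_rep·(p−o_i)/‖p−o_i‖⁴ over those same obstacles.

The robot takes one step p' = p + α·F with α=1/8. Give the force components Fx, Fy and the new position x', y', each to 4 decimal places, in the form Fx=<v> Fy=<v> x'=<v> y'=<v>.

Fx=-3.4000 Fy=3.8000 x'=-1.4250 y'=-1.5250

F_att = 1/2·(g−p) = 1/2·(-6,6) = (-3.0000,3.0000)
o1: d²=5 ≤ ρ²=63; F_rep = 10·(-1,2)/5² = (-0.4000,0.8000)
F = F_att + ΣF_rep = (-3.4000,3.8000)
p' = p + 1/8·F = (-1.4250,-1.5250)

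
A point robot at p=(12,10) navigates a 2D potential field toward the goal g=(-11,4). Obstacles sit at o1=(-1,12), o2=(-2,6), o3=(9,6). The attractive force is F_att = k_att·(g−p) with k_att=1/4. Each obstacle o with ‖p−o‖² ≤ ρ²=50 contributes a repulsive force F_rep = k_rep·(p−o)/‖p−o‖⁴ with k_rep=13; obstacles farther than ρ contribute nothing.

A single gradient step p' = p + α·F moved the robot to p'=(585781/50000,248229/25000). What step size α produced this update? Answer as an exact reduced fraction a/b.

α = 1/20

F_att = 1/4·(g−p) = 1/4·(-23,-6) = (-5.7500,-1.5000)
o1: d²=173 > ρ²=50 → inactive
o2: d²=212 > ρ²=50 → inactive
o3: d²=25 ≤ ρ²=50; F_rep = 13·(3,4)/25² = (0.0624,0.0832)
F = F_att + ΣF_rep = (-5.6876,-1.4168)
Δp = p'−p = (-0.2844,-0.0708); α = Δx/Fx = (-14219/50000) / (-14219/2500) = 1/20
check: Δy/Fy = (-1771/25000) / (-1771/1250) = 1/20 ✓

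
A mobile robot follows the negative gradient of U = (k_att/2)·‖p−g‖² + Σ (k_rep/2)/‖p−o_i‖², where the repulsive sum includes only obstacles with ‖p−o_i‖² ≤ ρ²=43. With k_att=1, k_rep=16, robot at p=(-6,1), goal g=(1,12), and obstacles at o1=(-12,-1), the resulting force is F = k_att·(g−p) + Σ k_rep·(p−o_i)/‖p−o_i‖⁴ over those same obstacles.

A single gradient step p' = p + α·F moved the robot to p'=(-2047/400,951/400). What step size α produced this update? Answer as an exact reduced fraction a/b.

α = 1/8

F_att = 1·(g−p) = 1·(7,11) = (7.0000,11.0000)
o1: d²=40 ≤ ρ²=43; F_rep = 16·(6,2)/40² = (0.0600,0.0200)
F = F_att + ΣF_rep = (7.0600,11.0200)
Δp = p'−p = (0.8825,1.3775); α = Δx/Fx = (353/400) / (353/50) = 1/8
check: Δy/Fy = (551/400) / (551/50) = 1/8 ✓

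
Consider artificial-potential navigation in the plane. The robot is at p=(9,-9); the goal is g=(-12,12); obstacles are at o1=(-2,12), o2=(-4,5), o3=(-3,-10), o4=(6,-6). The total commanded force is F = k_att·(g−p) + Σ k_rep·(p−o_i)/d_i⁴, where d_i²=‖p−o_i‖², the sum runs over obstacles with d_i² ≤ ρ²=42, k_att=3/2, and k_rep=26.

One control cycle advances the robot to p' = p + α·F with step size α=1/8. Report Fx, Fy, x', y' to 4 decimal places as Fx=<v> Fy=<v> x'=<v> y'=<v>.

Fx=-31.2593 Fy=31.2593 x'=5.0926 y'=-5.0926

F_att = 3/2·(g−p) = 3/2·(-21,21) = (-31.5000,31.5000)
o1: d²=562 > ρ²=42 → inactive
o2: d²=365 > ρ²=42 → inactive
o3: d²=145 > ρ²=42 → inactive
o4: d²=18 ≤ ρ²=42; F_rep = 26·(3,-3)/18² = (0.2407,-0.2407)
F = F_att + ΣF_rep = (-31.2593,31.2593)
p' = p + 1/8·F = (5.0926,-5.0926)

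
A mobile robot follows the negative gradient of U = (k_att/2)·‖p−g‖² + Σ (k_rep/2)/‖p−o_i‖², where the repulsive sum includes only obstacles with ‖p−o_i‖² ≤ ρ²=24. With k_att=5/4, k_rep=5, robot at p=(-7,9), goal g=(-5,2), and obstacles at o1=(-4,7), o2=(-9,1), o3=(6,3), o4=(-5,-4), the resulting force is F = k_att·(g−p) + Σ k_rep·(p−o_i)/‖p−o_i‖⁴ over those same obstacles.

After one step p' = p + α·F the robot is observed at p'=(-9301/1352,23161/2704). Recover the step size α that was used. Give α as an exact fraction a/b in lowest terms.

F_att = 5/4·(g−p) = 5/4·(2,-7) = (2.5000,-8.7500)
o1: d²=13 ≤ ρ²=24; F_rep = 5·(-3,2)/13² = (-0.0888,0.0592)
o2: d²=68 > ρ²=24 → inactive
o3: d²=205 > ρ²=24 → inactive
o4: d²=173 > ρ²=24 → inactive
F = F_att + ΣF_rep = (2.4112,-8.6908)
Δp = p'−p = (0.1206,-0.4345); α = Δx/Fx = (163/1352) / (815/338) = 1/20
check: Δy/Fy = (-1175/2704) / (-5875/676) = 1/20 ✓

α = 1/20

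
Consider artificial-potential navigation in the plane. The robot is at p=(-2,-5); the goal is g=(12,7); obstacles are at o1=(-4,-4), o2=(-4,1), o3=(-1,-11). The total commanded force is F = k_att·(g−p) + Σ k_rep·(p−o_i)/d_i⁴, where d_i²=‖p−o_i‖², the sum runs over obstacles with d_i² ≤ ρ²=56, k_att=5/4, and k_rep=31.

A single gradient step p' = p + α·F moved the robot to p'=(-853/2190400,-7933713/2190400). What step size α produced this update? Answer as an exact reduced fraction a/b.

α = 1/10

F_att = 5/4·(g−p) = 5/4·(14,12) = (17.5000,15.0000)
o1: d²=5 ≤ ρ²=56; F_rep = 31·(2,-1)/5² = (2.4800,-1.2400)
o2: d²=40 ≤ ρ²=56; F_rep = 31·(2,-6)/40² = (0.0387,-0.1163)
o3: d²=37 ≤ ρ²=56; F_rep = 31·(-1,6)/37² = (-0.0226,0.1359)
F = F_att + ΣF_rep = (19.9961,13.7796)
Δp = p'−p = (1.9996,1.3780); α = Δx/Fx = (4379947/2190400) / (4379947/219040) = 1/10
check: Δy/Fy = (3018287/2190400) / (3018287/219040) = 1/10 ✓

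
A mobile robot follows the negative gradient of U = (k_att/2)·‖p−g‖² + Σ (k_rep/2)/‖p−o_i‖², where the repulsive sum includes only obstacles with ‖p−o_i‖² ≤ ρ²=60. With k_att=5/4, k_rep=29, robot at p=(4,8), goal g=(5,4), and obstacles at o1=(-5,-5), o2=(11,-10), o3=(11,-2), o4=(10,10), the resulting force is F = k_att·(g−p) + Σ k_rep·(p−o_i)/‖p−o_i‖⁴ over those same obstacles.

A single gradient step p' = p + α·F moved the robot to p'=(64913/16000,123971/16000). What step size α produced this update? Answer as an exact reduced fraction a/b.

F_att = 5/4·(g−p) = 5/4·(1,-4) = (1.2500,-5.0000)
o1: d²=250 > ρ²=60 → inactive
o2: d²=373 > ρ²=60 → inactive
o3: d²=149 > ρ²=60 → inactive
o4: d²=40 ≤ ρ²=60; F_rep = 29·(-6,-2)/40² = (-0.1087,-0.0362)
F = F_att + ΣF_rep = (1.1413,-5.0362)
Δp = p'−p = (0.0571,-0.2518); α = Δx/Fx = (913/16000) / (913/800) = 1/20
check: Δy/Fy = (-4029/16000) / (-4029/800) = 1/20 ✓

α = 1/20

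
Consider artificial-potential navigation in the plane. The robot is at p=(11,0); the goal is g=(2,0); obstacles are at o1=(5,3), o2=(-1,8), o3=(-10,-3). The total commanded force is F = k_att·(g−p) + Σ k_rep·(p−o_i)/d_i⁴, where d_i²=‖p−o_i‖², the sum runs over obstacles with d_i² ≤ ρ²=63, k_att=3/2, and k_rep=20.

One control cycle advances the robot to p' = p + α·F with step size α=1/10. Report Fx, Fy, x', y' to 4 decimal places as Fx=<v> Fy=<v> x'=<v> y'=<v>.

F_att = 3/2·(g−p) = 3/2·(-9,0) = (-13.5000,0.0000)
o1: d²=45 ≤ ρ²=63; F_rep = 20·(6,-3)/45² = (0.0593,-0.0296)
o2: d²=208 > ρ²=63 → inactive
o3: d²=450 > ρ²=63 → inactive
F = F_att + ΣF_rep = (-13.4407,-0.0296)
p' = p + 1/10·F = (9.6559,-0.0030)

Fx=-13.4407 Fy=-0.0296 x'=9.6559 y'=-0.0030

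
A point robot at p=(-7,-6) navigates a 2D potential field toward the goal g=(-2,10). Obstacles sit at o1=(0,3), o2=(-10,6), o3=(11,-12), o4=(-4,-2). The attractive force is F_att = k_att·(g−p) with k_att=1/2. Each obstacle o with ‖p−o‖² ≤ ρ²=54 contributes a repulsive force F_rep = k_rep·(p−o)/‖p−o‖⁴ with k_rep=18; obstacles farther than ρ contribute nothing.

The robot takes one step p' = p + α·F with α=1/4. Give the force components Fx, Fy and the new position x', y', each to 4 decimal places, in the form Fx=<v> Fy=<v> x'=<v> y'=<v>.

Fx=2.4136 Fy=7.8848 x'=-6.3966 y'=-4.0288

F_att = 1/2·(g−p) = 1/2·(5,16) = (2.5000,8.0000)
o1: d²=130 > ρ²=54 → inactive
o2: d²=153 > ρ²=54 → inactive
o3: d²=360 > ρ²=54 → inactive
o4: d²=25 ≤ ρ²=54; F_rep = 18·(-3,-4)/25² = (-0.0864,-0.1152)
F = F_att + ΣF_rep = (2.4136,7.8848)
p' = p + 1/4·F = (-6.3966,-4.0288)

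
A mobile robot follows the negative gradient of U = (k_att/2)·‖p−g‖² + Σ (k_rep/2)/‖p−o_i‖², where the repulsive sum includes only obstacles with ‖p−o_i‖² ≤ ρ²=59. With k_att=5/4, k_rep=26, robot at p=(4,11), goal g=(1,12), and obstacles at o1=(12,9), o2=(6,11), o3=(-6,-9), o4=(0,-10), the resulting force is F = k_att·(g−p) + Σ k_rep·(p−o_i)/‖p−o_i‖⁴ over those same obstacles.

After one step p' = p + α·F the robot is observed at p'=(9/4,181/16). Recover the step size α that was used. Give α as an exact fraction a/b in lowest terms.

F_att = 5/4·(g−p) = 5/4·(-3,1) = (-3.7500,1.2500)
o1: d²=68 > ρ²=59 → inactive
o2: d²=4 ≤ ρ²=59; F_rep = 26·(-2,0)/4² = (-3.2500,0.0000)
o3: d²=500 > ρ²=59 → inactive
o4: d²=457 > ρ²=59 → inactive
F = F_att + ΣF_rep = (-7.0000,1.2500)
Δp = p'−p = (-1.7500,0.3125); α = Δx/Fx = (-7/4) / (-7) = 1/4
check: Δy/Fy = (5/16) / (5/4) = 1/4 ✓

α = 1/4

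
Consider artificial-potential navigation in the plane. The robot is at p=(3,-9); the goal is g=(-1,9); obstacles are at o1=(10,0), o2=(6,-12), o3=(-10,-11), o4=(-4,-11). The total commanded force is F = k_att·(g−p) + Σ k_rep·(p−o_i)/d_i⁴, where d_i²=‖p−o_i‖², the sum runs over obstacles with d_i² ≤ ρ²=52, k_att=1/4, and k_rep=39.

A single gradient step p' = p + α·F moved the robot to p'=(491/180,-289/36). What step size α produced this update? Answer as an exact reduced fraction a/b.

α = 1/5

F_att = 1/4·(g−p) = 1/4·(-4,18) = (-1.0000,4.5000)
o1: d²=130 > ρ²=52 → inactive
o2: d²=18 ≤ ρ²=52; F_rep = 39·(-3,3)/18² = (-0.3611,0.3611)
o3: d²=173 > ρ²=52 → inactive
o4: d²=53 > ρ²=52 → inactive
F = F_att + ΣF_rep = (-1.3611,4.8611)
Δp = p'−p = (-0.2722,0.9722); α = Δx/Fx = (-49/180) / (-49/36) = 1/5
check: Δy/Fy = (35/36) / (175/36) = 1/5 ✓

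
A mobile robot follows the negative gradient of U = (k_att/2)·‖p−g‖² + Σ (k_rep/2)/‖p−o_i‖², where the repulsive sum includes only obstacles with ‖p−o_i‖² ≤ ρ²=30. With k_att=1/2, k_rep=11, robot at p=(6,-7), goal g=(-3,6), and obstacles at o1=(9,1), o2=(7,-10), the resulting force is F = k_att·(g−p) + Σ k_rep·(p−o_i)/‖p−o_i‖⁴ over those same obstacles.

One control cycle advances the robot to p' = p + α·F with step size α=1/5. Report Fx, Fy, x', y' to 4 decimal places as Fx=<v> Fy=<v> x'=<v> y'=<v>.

F_att = 1/2·(g−p) = 1/2·(-9,13) = (-4.5000,6.5000)
o1: d²=73 > ρ²=30 → inactive
o2: d²=10 ≤ ρ²=30; F_rep = 11·(-1,3)/10² = (-0.1100,0.3300)
F = F_att + ΣF_rep = (-4.6100,6.8300)
p' = p + 1/5·F = (5.0780,-5.6340)

Fx=-4.6100 Fy=6.8300 x'=5.0780 y'=-5.6340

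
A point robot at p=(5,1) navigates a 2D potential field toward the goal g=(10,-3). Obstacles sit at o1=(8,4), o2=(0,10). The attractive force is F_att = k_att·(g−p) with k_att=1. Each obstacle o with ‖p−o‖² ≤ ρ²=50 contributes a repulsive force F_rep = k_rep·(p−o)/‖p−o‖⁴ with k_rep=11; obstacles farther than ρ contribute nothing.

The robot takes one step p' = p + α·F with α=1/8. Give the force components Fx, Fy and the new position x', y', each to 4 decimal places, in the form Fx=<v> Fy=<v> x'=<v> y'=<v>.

Fx=4.8981 Fy=-4.1019 x'=5.6123 y'=0.4873

F_att = 1·(g−p) = 1·(5,-4) = (5.0000,-4.0000)
o1: d²=18 ≤ ρ²=50; F_rep = 11·(-3,-3)/18² = (-0.1019,-0.1019)
o2: d²=106 > ρ²=50 → inactive
F = F_att + ΣF_rep = (4.8981,-4.1019)
p' = p + 1/8·F = (5.6123,0.4873)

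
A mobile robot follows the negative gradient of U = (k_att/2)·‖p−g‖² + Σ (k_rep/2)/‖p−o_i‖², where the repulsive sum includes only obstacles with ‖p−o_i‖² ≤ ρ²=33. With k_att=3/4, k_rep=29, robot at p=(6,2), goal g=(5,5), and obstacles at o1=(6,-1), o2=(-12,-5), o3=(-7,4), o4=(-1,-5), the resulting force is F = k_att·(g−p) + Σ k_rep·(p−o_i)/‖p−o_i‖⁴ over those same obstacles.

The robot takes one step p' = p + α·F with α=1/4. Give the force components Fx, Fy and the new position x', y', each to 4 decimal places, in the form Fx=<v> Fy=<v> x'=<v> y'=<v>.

Fx=-0.7500 Fy=3.3241 x'=5.8125 y'=2.8310

F_att = 3/4·(g−p) = 3/4·(-1,3) = (-0.7500,2.2500)
o1: d²=9 ≤ ρ²=33; F_rep = 29·(0,3)/9² = (0.0000,1.0741)
o2: d²=373 > ρ²=33 → inactive
o3: d²=173 > ρ²=33 → inactive
o4: d²=98 > ρ²=33 → inactive
F = F_att + ΣF_rep = (-0.7500,3.3241)
p' = p + 1/4·F = (5.8125,2.8310)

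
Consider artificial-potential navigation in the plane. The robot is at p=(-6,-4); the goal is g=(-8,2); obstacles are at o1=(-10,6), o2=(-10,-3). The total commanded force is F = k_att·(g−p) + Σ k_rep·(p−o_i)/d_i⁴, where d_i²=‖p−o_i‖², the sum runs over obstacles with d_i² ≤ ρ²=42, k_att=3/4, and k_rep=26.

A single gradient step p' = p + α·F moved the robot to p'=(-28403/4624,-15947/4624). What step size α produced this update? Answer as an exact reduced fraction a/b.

α = 1/8

F_att = 3/4·(g−p) = 3/4·(-2,6) = (-1.5000,4.5000)
o1: d²=116 > ρ²=42 → inactive
o2: d²=17 ≤ ρ²=42; F_rep = 26·(4,-1)/17² = (0.3599,-0.0900)
F = F_att + ΣF_rep = (-1.1401,4.4100)
Δp = p'−p = (-0.1425,0.5513); α = Δx/Fx = (-659/4624) / (-659/578) = 1/8
check: Δy/Fy = (2549/4624) / (2549/578) = 1/8 ✓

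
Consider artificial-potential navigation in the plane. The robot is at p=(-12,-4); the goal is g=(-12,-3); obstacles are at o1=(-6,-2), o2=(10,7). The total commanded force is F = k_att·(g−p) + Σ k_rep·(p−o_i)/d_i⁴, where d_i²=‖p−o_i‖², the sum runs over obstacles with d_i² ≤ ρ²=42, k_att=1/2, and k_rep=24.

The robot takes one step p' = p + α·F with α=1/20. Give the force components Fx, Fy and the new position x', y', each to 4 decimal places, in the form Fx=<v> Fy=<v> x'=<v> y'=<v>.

Fx=-0.0900 Fy=0.4700 x'=-12.0045 y'=-3.9765

F_att = 1/2·(g−p) = 1/2·(0,1) = (0.0000,0.5000)
o1: d²=40 ≤ ρ²=42; F_rep = 24·(-6,-2)/40² = (-0.0900,-0.0300)
o2: d²=605 > ρ²=42 → inactive
F = F_att + ΣF_rep = (-0.0900,0.4700)
p' = p + 1/20·F = (-12.0045,-3.9765)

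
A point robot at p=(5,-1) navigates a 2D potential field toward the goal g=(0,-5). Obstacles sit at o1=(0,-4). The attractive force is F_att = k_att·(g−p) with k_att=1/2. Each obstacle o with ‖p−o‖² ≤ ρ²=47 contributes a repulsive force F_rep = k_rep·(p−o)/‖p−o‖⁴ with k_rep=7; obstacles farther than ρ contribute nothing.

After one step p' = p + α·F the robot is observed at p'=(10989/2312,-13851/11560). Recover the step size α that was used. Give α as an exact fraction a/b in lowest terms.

α = 1/10

F_att = 1/2·(g−p) = 1/2·(-5,-4) = (-2.5000,-2.0000)
o1: d²=34 ≤ ρ²=47; F_rep = 7·(5,3)/34² = (0.0303,0.0182)
F = F_att + ΣF_rep = (-2.4697,-1.9818)
Δp = p'−p = (-0.2470,-0.1982); α = Δx/Fx = (-571/2312) / (-2855/1156) = 1/10
check: Δy/Fy = (-2291/11560) / (-2291/1156) = 1/10 ✓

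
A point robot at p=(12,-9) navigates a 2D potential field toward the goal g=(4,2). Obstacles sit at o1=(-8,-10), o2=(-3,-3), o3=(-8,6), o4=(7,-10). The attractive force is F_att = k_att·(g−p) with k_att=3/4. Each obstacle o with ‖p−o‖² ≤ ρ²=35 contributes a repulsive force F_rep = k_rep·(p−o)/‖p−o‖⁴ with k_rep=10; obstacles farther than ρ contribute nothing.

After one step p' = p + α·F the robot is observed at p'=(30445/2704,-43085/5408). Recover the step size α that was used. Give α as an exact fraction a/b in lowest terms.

F_att = 3/4·(g−p) = 3/4·(-8,11) = (-6.0000,8.2500)
o1: d²=401 > ρ²=35 → inactive
o2: d²=261 > ρ²=35 → inactive
o3: d²=625 > ρ²=35 → inactive
o4: d²=26 ≤ ρ²=35; F_rep = 10·(5,1)/26² = (0.0740,0.0148)
F = F_att + ΣF_rep = (-5.9260,8.2648)
Δp = p'−p = (-0.7408,1.0331); α = Δx/Fx = (-2003/2704) / (-2003/338) = 1/8
check: Δy/Fy = (5587/5408) / (5587/676) = 1/8 ✓

α = 1/8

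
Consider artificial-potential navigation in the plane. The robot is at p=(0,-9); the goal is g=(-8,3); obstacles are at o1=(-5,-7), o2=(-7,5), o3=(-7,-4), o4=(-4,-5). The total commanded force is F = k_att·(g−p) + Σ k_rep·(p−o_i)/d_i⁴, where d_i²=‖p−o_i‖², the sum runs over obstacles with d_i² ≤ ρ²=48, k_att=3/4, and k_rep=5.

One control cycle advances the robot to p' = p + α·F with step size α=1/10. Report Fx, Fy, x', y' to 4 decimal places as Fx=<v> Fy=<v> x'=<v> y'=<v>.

Fx=-5.9507 Fy=8.9686 x'=-0.5951 y'=-8.1031

F_att = 3/4·(g−p) = 3/4·(-8,12) = (-6.0000,9.0000)
o1: d²=29 ≤ ρ²=48; F_rep = 5·(5,-2)/29² = (0.0297,-0.0119)
o2: d²=245 > ρ²=48 → inactive
o3: d²=74 > ρ²=48 → inactive
o4: d²=32 ≤ ρ²=48; F_rep = 5·(4,-4)/32² = (0.0195,-0.0195)
F = F_att + ΣF_rep = (-5.9507,8.9686)
p' = p + 1/10·F = (-0.5951,-8.1031)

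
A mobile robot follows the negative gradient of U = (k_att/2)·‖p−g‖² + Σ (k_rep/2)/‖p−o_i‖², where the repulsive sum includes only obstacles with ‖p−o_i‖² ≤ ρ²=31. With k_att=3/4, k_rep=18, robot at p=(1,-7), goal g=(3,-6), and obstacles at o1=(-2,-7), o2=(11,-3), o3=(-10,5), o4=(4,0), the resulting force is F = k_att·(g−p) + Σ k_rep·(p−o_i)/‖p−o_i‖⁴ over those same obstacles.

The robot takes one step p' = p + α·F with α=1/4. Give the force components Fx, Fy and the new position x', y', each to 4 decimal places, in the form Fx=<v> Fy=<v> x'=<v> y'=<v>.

Fx=2.1667 Fy=0.7500 x'=1.5417 y'=-6.8125

F_att = 3/4·(g−p) = 3/4·(2,1) = (1.5000,0.7500)
o1: d²=9 ≤ ρ²=31; F_rep = 18·(3,0)/9² = (0.6667,0.0000)
o2: d²=116 > ρ²=31 → inactive
o3: d²=265 > ρ²=31 → inactive
o4: d²=58 > ρ²=31 → inactive
F = F_att + ΣF_rep = (2.1667,0.7500)
p' = p + 1/4·F = (1.5417,-6.8125)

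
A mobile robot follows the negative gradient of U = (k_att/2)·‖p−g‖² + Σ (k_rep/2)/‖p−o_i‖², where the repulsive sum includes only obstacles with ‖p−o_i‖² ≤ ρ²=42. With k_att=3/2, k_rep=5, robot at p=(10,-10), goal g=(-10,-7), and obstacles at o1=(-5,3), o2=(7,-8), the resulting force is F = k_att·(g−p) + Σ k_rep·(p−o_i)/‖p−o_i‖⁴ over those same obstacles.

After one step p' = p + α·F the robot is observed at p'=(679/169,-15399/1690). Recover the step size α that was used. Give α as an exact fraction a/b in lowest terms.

α = 1/5

F_att = 3/2·(g−p) = 3/2·(-20,3) = (-30.0000,4.5000)
o1: d²=394 > ρ²=42 → inactive
o2: d²=13 ≤ ρ²=42; F_rep = 5·(3,-2)/13² = (0.0888,-0.0592)
F = F_att + ΣF_rep = (-29.9112,4.4408)
Δp = p'−p = (-5.9822,0.8882); α = Δx/Fx = (-1011/169) / (-5055/169) = 1/5
check: Δy/Fy = (1501/1690) / (1501/338) = 1/5 ✓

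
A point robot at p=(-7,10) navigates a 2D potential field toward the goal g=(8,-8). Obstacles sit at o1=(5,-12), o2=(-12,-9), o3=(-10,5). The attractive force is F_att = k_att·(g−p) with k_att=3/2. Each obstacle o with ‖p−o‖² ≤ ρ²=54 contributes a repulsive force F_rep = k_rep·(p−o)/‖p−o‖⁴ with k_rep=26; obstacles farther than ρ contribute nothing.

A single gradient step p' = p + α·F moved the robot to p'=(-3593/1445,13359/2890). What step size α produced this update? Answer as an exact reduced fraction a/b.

α = 1/5

F_att = 3/2·(g−p) = 3/2·(15,-18) = (22.5000,-27.0000)
o1: d²=628 > ρ²=54 → inactive
o2: d²=386 > ρ²=54 → inactive
o3: d²=34 ≤ ρ²=54; F_rep = 26·(3,5)/34² = (0.0675,0.1125)
F = F_att + ΣF_rep = (22.5675,-26.8875)
Δp = p'−p = (4.5135,-5.3775); α = Δx/Fx = (6522/1445) / (6522/289) = 1/5
check: Δy/Fy = (-15541/2890) / (-15541/578) = 1/5 ✓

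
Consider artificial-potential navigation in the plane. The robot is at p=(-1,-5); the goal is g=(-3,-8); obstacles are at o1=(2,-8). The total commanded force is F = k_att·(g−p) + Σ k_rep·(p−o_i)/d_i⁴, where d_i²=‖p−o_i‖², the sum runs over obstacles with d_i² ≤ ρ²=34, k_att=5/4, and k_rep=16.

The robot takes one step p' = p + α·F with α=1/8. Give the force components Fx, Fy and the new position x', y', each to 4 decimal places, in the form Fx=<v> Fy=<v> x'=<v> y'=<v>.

F_att = 5/4·(g−p) = 5/4·(-2,-3) = (-2.5000,-3.7500)
o1: d²=18 ≤ ρ²=34; F_rep = 16·(-3,3)/18² = (-0.1481,0.1481)
F = F_att + ΣF_rep = (-2.6481,-3.6019)
p' = p + 1/8·F = (-1.3310,-5.4502)

Fx=-2.6481 Fy=-3.6019 x'=-1.3310 y'=-5.4502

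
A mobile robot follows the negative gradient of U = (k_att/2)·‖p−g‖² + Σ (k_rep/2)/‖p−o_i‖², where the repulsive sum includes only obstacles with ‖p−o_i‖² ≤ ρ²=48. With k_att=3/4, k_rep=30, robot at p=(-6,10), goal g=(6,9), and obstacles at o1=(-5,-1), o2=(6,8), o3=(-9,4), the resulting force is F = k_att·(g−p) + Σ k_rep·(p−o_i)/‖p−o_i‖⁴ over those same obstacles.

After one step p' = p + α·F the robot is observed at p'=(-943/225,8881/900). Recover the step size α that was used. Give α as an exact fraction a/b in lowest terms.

F_att = 3/4·(g−p) = 3/4·(12,-1) = (9.0000,-0.7500)
o1: d²=122 > ρ²=48 → inactive
o2: d²=148 > ρ²=48 → inactive
o3: d²=45 ≤ ρ²=48; F_rep = 30·(3,6)/45² = (0.0444,0.0889)
F = F_att + ΣF_rep = (9.0444,-0.6611)
Δp = p'−p = (1.8089,-0.1322); α = Δx/Fx = (407/225) / (407/45) = 1/5
check: Δy/Fy = (-119/900) / (-119/180) = 1/5 ✓

α = 1/5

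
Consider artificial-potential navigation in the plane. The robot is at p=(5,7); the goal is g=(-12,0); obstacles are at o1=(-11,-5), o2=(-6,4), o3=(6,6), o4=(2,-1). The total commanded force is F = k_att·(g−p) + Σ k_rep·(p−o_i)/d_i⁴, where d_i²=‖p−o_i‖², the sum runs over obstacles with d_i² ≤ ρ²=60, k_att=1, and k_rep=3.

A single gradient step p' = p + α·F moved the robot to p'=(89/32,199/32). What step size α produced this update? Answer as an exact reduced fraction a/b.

F_att = 1·(g−p) = 1·(-17,-7) = (-17.0000,-7.0000)
o1: d²=400 > ρ²=60 → inactive
o2: d²=130 > ρ²=60 → inactive
o3: d²=2 ≤ ρ²=60; F_rep = 3·(-1,1)/2² = (-0.7500,0.7500)
o4: d²=73 > ρ²=60 → inactive
F = F_att + ΣF_rep = (-17.7500,-6.2500)
Δp = p'−p = (-2.2188,-0.7812); α = Δx/Fx = (-71/32) / (-71/4) = 1/8
check: Δy/Fy = (-25/32) / (-25/4) = 1/8 ✓

α = 1/8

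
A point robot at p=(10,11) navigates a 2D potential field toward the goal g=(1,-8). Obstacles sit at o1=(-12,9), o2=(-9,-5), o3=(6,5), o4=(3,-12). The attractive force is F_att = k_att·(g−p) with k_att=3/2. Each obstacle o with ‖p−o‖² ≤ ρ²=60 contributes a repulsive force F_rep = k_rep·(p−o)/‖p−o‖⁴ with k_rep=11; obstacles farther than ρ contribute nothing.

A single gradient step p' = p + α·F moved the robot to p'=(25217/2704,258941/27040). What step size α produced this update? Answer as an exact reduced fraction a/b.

α = 1/20

F_att = 3/2·(g−p) = 3/2·(-9,-19) = (-13.5000,-28.5000)
o1: d²=488 > ρ²=60 → inactive
o2: d²=617 > ρ²=60 → inactive
o3: d²=52 ≤ ρ²=60; F_rep = 11·(4,6)/52² = (0.0163,0.0244)
o4: d²=578 > ρ²=60 → inactive
F = F_att + ΣF_rep = (-13.4837,-28.4756)
Δp = p'−p = (-0.6742,-1.4238); α = Δx/Fx = (-1823/2704) / (-9115/676) = 1/20
check: Δy/Fy = (-38499/27040) / (-38499/1352) = 1/20 ✓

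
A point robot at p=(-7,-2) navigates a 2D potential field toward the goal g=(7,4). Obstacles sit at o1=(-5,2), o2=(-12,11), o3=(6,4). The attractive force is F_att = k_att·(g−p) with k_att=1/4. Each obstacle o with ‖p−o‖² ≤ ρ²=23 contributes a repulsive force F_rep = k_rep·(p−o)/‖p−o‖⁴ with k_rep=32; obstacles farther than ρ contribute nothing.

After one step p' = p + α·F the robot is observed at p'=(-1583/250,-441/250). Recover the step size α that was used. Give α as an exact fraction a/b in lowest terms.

α = 1/5

F_att = 1/4·(g−p) = 1/4·(14,6) = (3.5000,1.5000)
o1: d²=20 ≤ ρ²=23; F_rep = 32·(-2,-4)/20² = (-0.1600,-0.3200)
o2: d²=194 > ρ²=23 → inactive
o3: d²=205 > ρ²=23 → inactive
F = F_att + ΣF_rep = (3.3400,1.1800)
Δp = p'−p = (0.6680,0.2360); α = Δx/Fx = (167/250) / (167/50) = 1/5
check: Δy/Fy = (59/250) / (59/50) = 1/5 ✓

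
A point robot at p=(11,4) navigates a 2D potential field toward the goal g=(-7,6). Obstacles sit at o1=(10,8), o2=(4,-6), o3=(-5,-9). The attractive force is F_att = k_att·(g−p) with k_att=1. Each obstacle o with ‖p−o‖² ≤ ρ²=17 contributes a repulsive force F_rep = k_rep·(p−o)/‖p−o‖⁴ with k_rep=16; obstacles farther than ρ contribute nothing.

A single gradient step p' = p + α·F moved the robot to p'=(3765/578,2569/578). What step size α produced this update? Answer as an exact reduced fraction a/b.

F_att = 1·(g−p) = 1·(-18,2) = (-18.0000,2.0000)
o1: d²=17 ≤ ρ²=17; F_rep = 16·(1,-4)/17² = (0.0554,-0.2215)
o2: d²=149 > ρ²=17 → inactive
o3: d²=425 > ρ²=17 → inactive
F = F_att + ΣF_rep = (-17.9446,1.7785)
Δp = p'−p = (-4.4862,0.4446); α = Δx/Fx = (-2593/578) / (-5186/289) = 1/4
check: Δy/Fy = (257/578) / (514/289) = 1/4 ✓

α = 1/4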